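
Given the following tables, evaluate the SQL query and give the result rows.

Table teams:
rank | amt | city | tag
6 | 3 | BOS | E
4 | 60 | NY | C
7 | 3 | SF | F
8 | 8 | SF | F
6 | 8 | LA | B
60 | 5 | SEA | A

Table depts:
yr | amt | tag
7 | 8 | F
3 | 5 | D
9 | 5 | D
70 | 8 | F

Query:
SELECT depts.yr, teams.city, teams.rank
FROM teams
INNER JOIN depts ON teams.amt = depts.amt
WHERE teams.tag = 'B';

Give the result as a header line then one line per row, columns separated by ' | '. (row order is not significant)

After JOIN depts (6 rows):
teams.rank | teams.amt | teams.city | teams.tag | depts.yr | depts.amt | depts.tag
8 | 8 | SF | F | 7 | 8 | F
8 | 8 | SF | F | 70 | 8 | F
6 | 8 | LA | B | 7 | 8 | F
6 | 8 | LA | B | 70 | 8 | F
60 | 5 | SEA | A | 3 | 5 | D
60 | 5 | SEA | A | 9 | 5 | D
After WHERE (2 rows):
teams.rank | teams.amt | teams.city | teams.tag | depts.yr | depts.amt | depts.tag
6 | 8 | LA | B | 7 | 8 | F
6 | 8 | LA | B | 70 | 8 | F
After SELECT (2 rows):
depts.yr | teams.city | teams.rank
7 | LA | 6
70 | LA | 6

== RESULT ==
depts.yr | teams.city | teams.rank
7 | LA | 6
70 | LA | 6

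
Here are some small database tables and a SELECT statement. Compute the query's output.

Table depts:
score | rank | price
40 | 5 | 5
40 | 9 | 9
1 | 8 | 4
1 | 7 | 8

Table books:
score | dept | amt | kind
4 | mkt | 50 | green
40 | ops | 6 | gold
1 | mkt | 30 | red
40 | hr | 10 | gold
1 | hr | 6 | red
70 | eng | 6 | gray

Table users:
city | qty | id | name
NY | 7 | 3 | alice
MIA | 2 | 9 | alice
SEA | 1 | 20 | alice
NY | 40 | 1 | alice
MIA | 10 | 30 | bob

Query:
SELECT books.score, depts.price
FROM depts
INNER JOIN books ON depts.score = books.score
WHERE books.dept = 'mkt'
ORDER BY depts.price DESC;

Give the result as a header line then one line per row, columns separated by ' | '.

== RESULT ==
books.score | depts.price
1 | 8
1 | 4

Derivation:
After JOIN books (8 rows):
depts.score | depts.rank | depts.price | books.score | books.dept | books.amt | books.kind
40 | 5 | 5 | 40 | ops | 6 | gold
40 | 5 | 5 | 40 | hr | 10 | gold
40 | 9 | 9 | 40 | ops | 6 | gold
40 | 9 | 9 | 40 | hr | 10 | gold
1 | 8 | 4 | 1 | mkt | 30 | red
1 | 8 | 4 | 1 | hr | 6 | red
1 | 7 | 8 | 1 | mkt | 30 | red
1 | 7 | 8 | 1 | hr | 6 | red
After WHERE (2 rows):
depts.score | depts.rank | depts.price | books.score | books.dept | books.amt | books.kind
1 | 8 | 4 | 1 | mkt | 30 | red
1 | 7 | 8 | 1 | mkt | 30 | red
After SELECT (2 rows):
books.score | depts.price
1 | 4
1 | 8
After ORDER BY (2 rows):
books.score | depts.price
1 | 8
1 | 4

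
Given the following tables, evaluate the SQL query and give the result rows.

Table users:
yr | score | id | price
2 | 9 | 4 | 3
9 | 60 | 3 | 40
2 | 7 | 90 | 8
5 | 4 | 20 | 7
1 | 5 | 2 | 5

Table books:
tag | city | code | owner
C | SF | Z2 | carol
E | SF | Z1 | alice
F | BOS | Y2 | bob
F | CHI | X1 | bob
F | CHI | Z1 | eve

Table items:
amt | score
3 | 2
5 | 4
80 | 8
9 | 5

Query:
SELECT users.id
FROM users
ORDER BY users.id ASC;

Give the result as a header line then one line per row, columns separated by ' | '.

After SELECT (5 rows):
users.id
4
3
90
20
2
After ORDER BY (5 rows):
users.id
2
3
4
20
90

== RESULT ==
users.id
2
3
4
20
90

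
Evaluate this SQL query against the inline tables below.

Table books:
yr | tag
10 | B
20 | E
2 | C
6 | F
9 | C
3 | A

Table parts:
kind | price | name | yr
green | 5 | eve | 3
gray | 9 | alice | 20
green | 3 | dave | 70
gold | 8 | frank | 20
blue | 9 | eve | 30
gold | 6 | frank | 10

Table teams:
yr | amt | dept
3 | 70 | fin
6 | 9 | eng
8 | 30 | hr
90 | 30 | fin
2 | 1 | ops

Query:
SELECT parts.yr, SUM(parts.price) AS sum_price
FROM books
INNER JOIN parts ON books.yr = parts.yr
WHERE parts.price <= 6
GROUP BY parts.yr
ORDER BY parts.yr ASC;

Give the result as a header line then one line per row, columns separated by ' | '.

== RESULT ==
parts.yr | sum_price
3 | 5
10 | 6

Derivation:
After JOIN parts (4 rows):
books.yr | books.tag | parts.kind | parts.price | parts.name | parts.yr
10 | B | gold | 6 | frank | 10
20 | E | gray | 9 | alice | 20
20 | E | gold | 8 | frank | 20
3 | A | green | 5 | eve | 3
After WHERE (2 rows):
books.yr | books.tag | parts.kind | parts.price | parts.name | parts.yr
10 | B | gold | 6 | frank | 10
3 | A | green | 5 | eve | 3
After GROUP BY (2 rows):
parts.yr | sum_price
10 | 6
3 | 5
After ORDER BY (2 rows):
parts.yr | sum_price
3 | 5
10 | 6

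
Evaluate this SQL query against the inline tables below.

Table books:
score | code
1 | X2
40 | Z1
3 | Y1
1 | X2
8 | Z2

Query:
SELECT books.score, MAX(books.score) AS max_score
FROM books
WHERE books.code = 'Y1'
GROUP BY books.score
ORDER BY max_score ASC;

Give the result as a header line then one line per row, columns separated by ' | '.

== RESULT ==
books.score | max_score
3 | 3

Derivation:
After WHERE (1 rows):
books.score | books.code
3 | Y1
After GROUP BY (1 rows):
books.score | max_score
3 | 3
After ORDER BY (1 rows):
books.score | max_score
3 | 3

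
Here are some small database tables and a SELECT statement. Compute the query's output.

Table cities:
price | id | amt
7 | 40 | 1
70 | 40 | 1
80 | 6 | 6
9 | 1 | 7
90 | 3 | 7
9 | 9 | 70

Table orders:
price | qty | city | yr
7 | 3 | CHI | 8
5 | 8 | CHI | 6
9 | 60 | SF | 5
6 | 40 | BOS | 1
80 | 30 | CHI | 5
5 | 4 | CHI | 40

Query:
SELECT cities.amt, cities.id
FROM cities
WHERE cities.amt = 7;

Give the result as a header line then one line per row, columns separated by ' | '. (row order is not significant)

After WHERE (2 rows):
cities.price | cities.id | cities.amt
9 | 1 | 7
90 | 3 | 7
After SELECT (2 rows):
cities.amt | cities.id
7 | 1
7 | 3

== RESULT ==
cities.amt | cities.id
7 | 1
7 | 3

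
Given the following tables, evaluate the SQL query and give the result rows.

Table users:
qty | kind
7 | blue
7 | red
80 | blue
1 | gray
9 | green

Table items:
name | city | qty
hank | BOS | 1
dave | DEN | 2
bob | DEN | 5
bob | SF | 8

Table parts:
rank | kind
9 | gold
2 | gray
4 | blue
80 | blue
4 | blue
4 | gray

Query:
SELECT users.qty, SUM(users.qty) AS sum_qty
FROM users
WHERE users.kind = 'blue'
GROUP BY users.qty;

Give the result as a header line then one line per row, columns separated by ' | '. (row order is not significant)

After WHERE (2 rows):
users.qty | users.kind
7 | blue
80 | blue
After GROUP BY (2 rows):
users.qty | sum_qty
7 | 7
80 | 80

== RESULT ==
users.qty | sum_qty
7 | 7
80 | 80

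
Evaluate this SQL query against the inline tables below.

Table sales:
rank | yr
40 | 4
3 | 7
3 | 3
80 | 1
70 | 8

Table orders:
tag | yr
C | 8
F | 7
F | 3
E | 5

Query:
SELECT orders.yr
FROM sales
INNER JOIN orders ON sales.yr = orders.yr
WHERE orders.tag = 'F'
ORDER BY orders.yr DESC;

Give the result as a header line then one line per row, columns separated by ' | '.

After JOIN orders (3 rows):
sales.rank | sales.yr | orders.tag | orders.yr
3 | 7 | F | 7
3 | 3 | F | 3
70 | 8 | C | 8
After WHERE (2 rows):
sales.rank | sales.yr | orders.tag | orders.yr
3 | 7 | F | 7
3 | 3 | F | 3
After SELECT (2 rows):
orders.yr
7
3
After ORDER BY (2 rows):
orders.yr
7
3

== RESULT ==
orders.yr
7
3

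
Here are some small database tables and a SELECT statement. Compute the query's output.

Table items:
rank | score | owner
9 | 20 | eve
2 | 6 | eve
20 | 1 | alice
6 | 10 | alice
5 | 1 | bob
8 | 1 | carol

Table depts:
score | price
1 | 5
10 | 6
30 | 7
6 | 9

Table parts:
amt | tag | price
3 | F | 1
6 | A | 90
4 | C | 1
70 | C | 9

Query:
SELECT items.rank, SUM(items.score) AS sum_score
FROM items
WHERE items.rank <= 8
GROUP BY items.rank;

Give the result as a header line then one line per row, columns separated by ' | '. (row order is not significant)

After WHERE (4 rows):
items.rank | items.score | items.owner
2 | 6 | eve
6 | 10 | alice
5 | 1 | bob
8 | 1 | carol
After GROUP BY (4 rows):
items.rank | sum_score
2 | 6
6 | 10
5 | 1
8 | 1

== RESULT ==
items.rank | sum_score
2 | 6
6 | 10
5 | 1
8 | 1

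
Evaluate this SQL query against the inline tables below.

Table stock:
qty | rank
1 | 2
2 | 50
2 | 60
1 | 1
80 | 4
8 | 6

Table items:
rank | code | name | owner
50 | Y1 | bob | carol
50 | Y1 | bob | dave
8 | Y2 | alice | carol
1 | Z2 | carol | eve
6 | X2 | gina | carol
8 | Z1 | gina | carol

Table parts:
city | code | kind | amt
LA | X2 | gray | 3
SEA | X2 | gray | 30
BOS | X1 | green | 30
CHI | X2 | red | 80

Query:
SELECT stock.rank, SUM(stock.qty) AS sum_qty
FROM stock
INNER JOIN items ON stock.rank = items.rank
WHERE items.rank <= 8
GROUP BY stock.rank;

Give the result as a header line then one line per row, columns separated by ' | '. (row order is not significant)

After JOIN items (4 rows):
stock.qty | stock.rank | items.rank | items.code | items.name | items.owner
2 | 50 | 50 | Y1 | bob | carol
2 | 50 | 50 | Y1 | bob | dave
1 | 1 | 1 | Z2 | carol | eve
8 | 6 | 6 | X2 | gina | carol
After WHERE (2 rows):
stock.qty | stock.rank | items.rank | items.code | items.name | items.owner
1 | 1 | 1 | Z2 | carol | eve
8 | 6 | 6 | X2 | gina | carol
After GROUP BY (2 rows):
stock.rank | sum_qty
1 | 1
6 | 8

== RESULT ==
stock.rank | sum_qty
1 | 1
6 | 8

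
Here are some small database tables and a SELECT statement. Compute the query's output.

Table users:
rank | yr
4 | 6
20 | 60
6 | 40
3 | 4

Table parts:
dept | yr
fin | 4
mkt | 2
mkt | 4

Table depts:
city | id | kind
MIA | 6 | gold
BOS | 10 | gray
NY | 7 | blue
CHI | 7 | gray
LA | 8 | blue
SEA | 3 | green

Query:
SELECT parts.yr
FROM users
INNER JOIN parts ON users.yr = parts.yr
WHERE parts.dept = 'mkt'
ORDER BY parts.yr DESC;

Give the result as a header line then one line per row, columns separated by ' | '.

After JOIN parts (2 rows):
users.rank | users.yr | parts.dept | parts.yr
3 | 4 | fin | 4
3 | 4 | mkt | 4
After WHERE (1 rows):
users.rank | users.yr | parts.dept | parts.yr
3 | 4 | mkt | 4
After SELECT (1 rows):
parts.yr
4
After ORDER BY (1 rows):
parts.yr
4

== RESULT ==
parts.yr
4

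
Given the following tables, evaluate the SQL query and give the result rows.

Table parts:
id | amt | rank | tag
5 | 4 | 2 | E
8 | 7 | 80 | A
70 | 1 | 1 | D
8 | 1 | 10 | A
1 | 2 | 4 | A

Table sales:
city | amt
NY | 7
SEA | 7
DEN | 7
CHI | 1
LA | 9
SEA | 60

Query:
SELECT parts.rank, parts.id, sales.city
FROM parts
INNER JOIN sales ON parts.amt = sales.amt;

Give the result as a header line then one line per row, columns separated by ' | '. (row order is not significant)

After JOIN sales (5 rows):
parts.id | parts.amt | parts.rank | parts.tag | sales.city | sales.amt
8 | 7 | 80 | A | NY | 7
8 | 7 | 80 | A | SEA | 7
8 | 7 | 80 | A | DEN | 7
70 | 1 | 1 | D | CHI | 1
8 | 1 | 10 | A | CHI | 1
After SELECT (5 rows):
parts.rank | parts.id | sales.city
80 | 8 | NY
80 | 8 | SEA
80 | 8 | DEN
1 | 70 | CHI
10 | 8 | CHI

== RESULT ==
parts.rank | parts.id | sales.city
80 | 8 | NY
80 | 8 | SEA
80 | 8 | DEN
1 | 70 | CHI
10 | 8 | CHI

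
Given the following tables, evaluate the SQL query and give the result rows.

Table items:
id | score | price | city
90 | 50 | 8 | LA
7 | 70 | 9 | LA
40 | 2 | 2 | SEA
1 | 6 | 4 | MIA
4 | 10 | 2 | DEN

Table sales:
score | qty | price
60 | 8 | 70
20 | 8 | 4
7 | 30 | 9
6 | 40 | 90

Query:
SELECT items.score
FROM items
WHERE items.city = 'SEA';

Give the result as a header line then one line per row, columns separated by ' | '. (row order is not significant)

After WHERE (1 rows):
items.id | items.score | items.price | items.city
40 | 2 | 2 | SEA
After SELECT (1 rows):
items.score
2

== RESULT ==
items.score
2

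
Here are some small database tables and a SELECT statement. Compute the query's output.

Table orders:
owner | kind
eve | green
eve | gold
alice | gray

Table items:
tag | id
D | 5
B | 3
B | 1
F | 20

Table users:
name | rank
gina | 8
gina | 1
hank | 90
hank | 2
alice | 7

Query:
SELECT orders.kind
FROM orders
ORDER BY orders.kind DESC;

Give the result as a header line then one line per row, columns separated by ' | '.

After SELECT (3 rows):
orders.kind
green
gold
gray
After ORDER BY (3 rows):
orders.kind
green
gray
gold

== RESULT ==
orders.kind
green
gray
gold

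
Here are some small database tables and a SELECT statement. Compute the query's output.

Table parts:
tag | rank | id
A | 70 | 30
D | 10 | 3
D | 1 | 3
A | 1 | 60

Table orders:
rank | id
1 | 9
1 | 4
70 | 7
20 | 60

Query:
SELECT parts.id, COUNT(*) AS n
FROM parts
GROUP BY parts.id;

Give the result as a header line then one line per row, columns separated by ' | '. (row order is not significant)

== RESULT ==
parts.id | n
30 | 1
3 | 2
60 | 1

Derivation:
After GROUP BY (3 rows):
parts.id | n
30 | 1
3 | 2
60 | 1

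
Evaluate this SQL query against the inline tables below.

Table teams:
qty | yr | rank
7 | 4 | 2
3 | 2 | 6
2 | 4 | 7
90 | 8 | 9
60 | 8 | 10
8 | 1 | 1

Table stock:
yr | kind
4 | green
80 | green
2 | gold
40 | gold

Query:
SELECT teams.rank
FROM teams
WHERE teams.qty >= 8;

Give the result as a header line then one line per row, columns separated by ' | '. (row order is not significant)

== RESULT ==
teams.rank
9
10
1

Derivation:
After WHERE (3 rows):
teams.qty | teams.yr | teams.rank
90 | 8 | 9
60 | 8 | 10
8 | 1 | 1
After SELECT (3 rows):
teams.rank
9
10
1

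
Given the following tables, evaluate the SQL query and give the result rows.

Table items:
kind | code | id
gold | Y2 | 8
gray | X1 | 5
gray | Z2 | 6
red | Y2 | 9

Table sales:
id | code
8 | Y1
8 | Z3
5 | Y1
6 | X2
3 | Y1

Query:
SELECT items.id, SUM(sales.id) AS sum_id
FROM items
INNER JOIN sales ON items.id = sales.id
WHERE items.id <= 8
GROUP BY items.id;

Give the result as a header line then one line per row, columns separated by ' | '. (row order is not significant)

After JOIN sales (4 rows):
items.kind | items.code | items.id | sales.id | sales.code
gold | Y2 | 8 | 8 | Y1
gold | Y2 | 8 | 8 | Z3
gray | X1 | 5 | 5 | Y1
gray | Z2 | 6 | 6 | X2
After WHERE (4 rows):
items.kind | items.code | items.id | sales.id | sales.code
gold | Y2 | 8 | 8 | Y1
gold | Y2 | 8 | 8 | Z3
gray | X1 | 5 | 5 | Y1
gray | Z2 | 6 | 6 | X2
After GROUP BY (3 rows):
items.id | sum_id
8 | 16
5 | 5
6 | 6

== RESULT ==
items.id | sum_id
8 | 16
5 | 5
6 | 6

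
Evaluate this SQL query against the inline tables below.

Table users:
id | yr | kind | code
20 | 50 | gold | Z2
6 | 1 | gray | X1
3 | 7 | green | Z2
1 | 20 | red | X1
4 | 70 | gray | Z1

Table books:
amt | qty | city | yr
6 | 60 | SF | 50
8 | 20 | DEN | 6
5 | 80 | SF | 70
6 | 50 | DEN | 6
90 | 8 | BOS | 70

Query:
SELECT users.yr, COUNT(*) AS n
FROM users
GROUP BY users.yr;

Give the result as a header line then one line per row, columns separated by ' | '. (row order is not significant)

== RESULT ==
users.yr | n
50 | 1
1 | 1
7 | 1
20 | 1
70 | 1

Derivation:
After GROUP BY (5 rows):
users.yr | n
50 | 1
1 | 1
7 | 1
20 | 1
70 | 1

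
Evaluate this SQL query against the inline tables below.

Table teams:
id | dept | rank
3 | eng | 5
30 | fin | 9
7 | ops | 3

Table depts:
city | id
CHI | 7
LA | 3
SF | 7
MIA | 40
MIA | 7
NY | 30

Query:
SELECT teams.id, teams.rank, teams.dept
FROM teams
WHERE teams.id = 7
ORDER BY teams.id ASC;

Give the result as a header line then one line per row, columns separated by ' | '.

After WHERE (1 rows):
teams.id | teams.dept | teams.rank
7 | ops | 3
After SELECT (1 rows):
teams.id | teams.rank | teams.dept
7 | 3 | ops
After ORDER BY (1 rows):
teams.id | teams.rank | teams.dept
7 | 3 | ops

== RESULT ==
teams.id | teams.rank | teams.dept
7 | 3 | ops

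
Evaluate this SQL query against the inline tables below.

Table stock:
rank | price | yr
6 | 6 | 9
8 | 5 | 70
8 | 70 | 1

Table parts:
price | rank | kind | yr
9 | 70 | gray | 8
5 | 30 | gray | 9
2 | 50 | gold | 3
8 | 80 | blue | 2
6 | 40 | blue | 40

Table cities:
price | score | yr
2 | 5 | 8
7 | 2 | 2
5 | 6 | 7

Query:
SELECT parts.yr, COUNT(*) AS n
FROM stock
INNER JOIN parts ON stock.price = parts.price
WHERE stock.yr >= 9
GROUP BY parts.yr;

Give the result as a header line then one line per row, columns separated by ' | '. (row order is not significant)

== RESULT ==
parts.yr | n
40 | 1
9 | 1

Derivation:
After JOIN parts (2 rows):
stock.rank | stock.price | stock.yr | parts.price | parts.rank | parts.kind | parts.yr
6 | 6 | 9 | 6 | 40 | blue | 40
8 | 5 | 70 | 5 | 30 | gray | 9
After WHERE (2 rows):
stock.rank | stock.price | stock.yr | parts.price | parts.rank | parts.kind | parts.yr
6 | 6 | 9 | 6 | 40 | blue | 40
8 | 5 | 70 | 5 | 30 | gray | 9
After GROUP BY (2 rows):
parts.yr | n
40 | 1
9 | 1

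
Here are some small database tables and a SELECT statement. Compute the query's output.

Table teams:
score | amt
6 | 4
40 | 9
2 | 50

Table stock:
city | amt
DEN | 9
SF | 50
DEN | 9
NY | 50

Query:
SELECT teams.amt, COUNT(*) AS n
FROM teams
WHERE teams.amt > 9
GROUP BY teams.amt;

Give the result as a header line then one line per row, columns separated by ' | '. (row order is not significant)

== RESULT ==
teams.amt | n
50 | 1

Derivation:
After WHERE (1 rows):
teams.score | teams.amt
2 | 50
After GROUP BY (1 rows):
teams.amt | n
50 | 1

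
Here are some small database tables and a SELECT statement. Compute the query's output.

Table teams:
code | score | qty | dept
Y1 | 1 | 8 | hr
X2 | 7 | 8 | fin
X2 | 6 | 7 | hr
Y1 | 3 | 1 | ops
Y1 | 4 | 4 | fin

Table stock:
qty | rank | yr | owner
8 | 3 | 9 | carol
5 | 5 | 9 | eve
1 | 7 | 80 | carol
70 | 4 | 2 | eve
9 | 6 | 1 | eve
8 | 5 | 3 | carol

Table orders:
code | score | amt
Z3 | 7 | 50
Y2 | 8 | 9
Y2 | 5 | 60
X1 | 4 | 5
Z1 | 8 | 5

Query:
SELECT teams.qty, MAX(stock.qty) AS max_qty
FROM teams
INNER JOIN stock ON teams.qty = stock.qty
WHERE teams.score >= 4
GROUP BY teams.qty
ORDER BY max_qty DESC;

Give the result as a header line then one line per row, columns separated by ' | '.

== RESULT ==
teams.qty | max_qty
8 | 8

Derivation:
After JOIN stock (5 rows):
teams.code | teams.score | teams.qty | teams.dept | stock.qty | stock.rank | stock.yr | stock.owner
Y1 | 1 | 8 | hr | 8 | 3 | 9 | carol
Y1 | 1 | 8 | hr | 8 | 5 | 3 | carol
X2 | 7 | 8 | fin | 8 | 3 | 9 | carol
X2 | 7 | 8 | fin | 8 | 5 | 3 | carol
Y1 | 3 | 1 | ops | 1 | 7 | 80 | carol
After WHERE (2 rows):
teams.code | teams.score | teams.qty | teams.dept | stock.qty | stock.rank | stock.yr | stock.owner
X2 | 7 | 8 | fin | 8 | 3 | 9 | carol
X2 | 7 | 8 | fin | 8 | 5 | 3 | carol
After GROUP BY (1 rows):
teams.qty | max_qty
8 | 8
After ORDER BY (1 rows):
teams.qty | max_qty
8 | 8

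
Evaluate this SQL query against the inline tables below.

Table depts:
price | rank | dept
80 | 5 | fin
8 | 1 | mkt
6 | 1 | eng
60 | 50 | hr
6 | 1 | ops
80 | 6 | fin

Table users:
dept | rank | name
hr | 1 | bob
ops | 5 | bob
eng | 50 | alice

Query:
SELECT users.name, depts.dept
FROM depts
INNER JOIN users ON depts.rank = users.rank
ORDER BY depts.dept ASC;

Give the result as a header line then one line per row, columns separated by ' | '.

== RESULT ==
users.name | depts.dept
bob | eng
bob | fin
alice | hr
bob | mkt
bob | ops

Derivation:
After JOIN users (5 rows):
depts.price | depts.rank | depts.dept | users.dept | users.rank | users.name
80 | 5 | fin | ops | 5 | bob
8 | 1 | mkt | hr | 1 | bob
6 | 1 | eng | hr | 1 | bob
60 | 50 | hr | eng | 50 | alice
6 | 1 | ops | hr | 1 | bob
After SELECT (5 rows):
users.name | depts.dept
bob | fin
bob | mkt
bob | eng
alice | hr
bob | ops
After ORDER BY (5 rows):
users.name | depts.dept
bob | eng
bob | fin
alice | hr
bob | mkt
bob | ops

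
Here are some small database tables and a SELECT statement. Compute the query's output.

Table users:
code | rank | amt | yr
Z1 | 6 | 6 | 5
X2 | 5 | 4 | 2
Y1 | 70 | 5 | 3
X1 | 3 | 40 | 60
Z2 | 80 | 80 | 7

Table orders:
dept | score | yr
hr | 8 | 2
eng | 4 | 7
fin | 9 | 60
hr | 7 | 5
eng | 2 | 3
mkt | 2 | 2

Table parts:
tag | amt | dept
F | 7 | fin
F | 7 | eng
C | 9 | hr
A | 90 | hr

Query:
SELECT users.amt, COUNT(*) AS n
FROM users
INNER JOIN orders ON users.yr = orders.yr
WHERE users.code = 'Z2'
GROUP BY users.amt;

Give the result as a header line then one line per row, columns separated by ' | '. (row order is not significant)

After JOIN orders (6 rows):
users.code | users.rank | users.amt | users.yr | orders.dept | orders.score | orders.yr
Z1 | 6 | 6 | 5 | hr | 7 | 5
X2 | 5 | 4 | 2 | hr | 8 | 2
X2 | 5 | 4 | 2 | mkt | 2 | 2
Y1 | 70 | 5 | 3 | eng | 2 | 3
X1 | 3 | 40 | 60 | fin | 9 | 60
Z2 | 80 | 80 | 7 | eng | 4 | 7
After WHERE (1 rows):
users.code | users.rank | users.amt | users.yr | orders.dept | orders.score | orders.yr
Z2 | 80 | 80 | 7 | eng | 4 | 7
After GROUP BY (1 rows):
users.amt | n
80 | 1

== RESULT ==
users.amt | n
80 | 1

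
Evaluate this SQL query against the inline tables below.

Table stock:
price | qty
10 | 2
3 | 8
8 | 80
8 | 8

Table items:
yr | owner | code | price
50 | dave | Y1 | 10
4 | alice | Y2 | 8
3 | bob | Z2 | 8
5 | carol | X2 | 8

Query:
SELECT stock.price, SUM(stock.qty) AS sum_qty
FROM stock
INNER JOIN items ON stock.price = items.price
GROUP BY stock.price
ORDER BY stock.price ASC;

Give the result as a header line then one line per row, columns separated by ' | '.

== RESULT ==
stock.price | sum_qty
8 | 264
10 | 2

Derivation:
After JOIN items (7 rows):
stock.price | stock.qty | items.yr | items.owner | items.code | items.price
10 | 2 | 50 | dave | Y1 | 10
8 | 80 | 4 | alice | Y2 | 8
8 | 80 | 3 | bob | Z2 | 8
8 | 80 | 5 | carol | X2 | 8
8 | 8 | 4 | alice | Y2 | 8
8 | 8 | 3 | bob | Z2 | 8
8 | 8 | 5 | carol | X2 | 8
After GROUP BY (2 rows):
stock.price | sum_qty
10 | 2
8 | 264
After ORDER BY (2 rows):
stock.price | sum_qty
8 | 264
10 | 2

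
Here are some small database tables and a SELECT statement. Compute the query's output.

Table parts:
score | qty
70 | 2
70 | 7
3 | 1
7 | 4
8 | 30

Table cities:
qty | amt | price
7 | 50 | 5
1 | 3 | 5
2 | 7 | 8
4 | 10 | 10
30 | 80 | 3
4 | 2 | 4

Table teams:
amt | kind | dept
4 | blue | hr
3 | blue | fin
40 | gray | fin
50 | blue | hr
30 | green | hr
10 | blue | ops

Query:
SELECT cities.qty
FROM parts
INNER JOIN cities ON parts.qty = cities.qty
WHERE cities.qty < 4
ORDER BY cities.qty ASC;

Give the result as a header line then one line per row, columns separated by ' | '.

== RESULT ==
cities.qty
1
2

Derivation:
After JOIN cities (6 rows):
parts.score | parts.qty | cities.qty | cities.amt | cities.price
70 | 2 | 2 | 7 | 8
70 | 7 | 7 | 50 | 5
3 | 1 | 1 | 3 | 5
7 | 4 | 4 | 10 | 10
7 | 4 | 4 | 2 | 4
8 | 30 | 30 | 80 | 3
After WHERE (2 rows):
parts.score | parts.qty | cities.qty | cities.amt | cities.price
70 | 2 | 2 | 7 | 8
3 | 1 | 1 | 3 | 5
After SELECT (2 rows):
cities.qty
2
1
After ORDER BY (2 rows):
cities.qty
1
2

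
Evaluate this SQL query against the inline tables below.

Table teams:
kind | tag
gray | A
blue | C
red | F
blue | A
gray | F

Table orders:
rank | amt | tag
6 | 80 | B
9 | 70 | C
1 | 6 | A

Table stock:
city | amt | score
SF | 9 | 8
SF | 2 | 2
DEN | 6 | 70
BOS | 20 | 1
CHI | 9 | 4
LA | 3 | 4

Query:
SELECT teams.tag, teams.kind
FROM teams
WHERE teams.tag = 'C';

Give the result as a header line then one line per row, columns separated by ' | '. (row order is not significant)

== RESULT ==
teams.tag | teams.kind
C | blue

Derivation:
After WHERE (1 rows):
teams.kind | teams.tag
blue | C
After SELECT (1 rows):
teams.tag | teams.kind
C | blue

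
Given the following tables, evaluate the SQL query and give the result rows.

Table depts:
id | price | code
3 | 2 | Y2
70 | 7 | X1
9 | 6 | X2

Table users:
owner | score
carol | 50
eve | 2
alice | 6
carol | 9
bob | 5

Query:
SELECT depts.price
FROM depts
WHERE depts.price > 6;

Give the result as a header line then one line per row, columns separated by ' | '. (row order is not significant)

== RESULT ==
depts.price
7

Derivation:
After WHERE (1 rows):
depts.id | depts.price | depts.code
70 | 7 | X1
After SELECT (1 rows):
depts.price
7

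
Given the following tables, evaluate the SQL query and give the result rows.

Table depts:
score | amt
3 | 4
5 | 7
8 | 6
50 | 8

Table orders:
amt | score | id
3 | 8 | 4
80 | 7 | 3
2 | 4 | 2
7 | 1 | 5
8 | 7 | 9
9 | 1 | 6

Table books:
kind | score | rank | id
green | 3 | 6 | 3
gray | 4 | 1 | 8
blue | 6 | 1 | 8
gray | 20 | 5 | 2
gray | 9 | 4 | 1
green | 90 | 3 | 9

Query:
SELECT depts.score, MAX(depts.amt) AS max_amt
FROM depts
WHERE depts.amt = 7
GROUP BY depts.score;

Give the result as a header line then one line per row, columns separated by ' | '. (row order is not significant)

== RESULT ==
depts.score | max_amt
5 | 7

Derivation:
After WHERE (1 rows):
depts.score | depts.amt
5 | 7
After GROUP BY (1 rows):
depts.score | max_amt
5 | 7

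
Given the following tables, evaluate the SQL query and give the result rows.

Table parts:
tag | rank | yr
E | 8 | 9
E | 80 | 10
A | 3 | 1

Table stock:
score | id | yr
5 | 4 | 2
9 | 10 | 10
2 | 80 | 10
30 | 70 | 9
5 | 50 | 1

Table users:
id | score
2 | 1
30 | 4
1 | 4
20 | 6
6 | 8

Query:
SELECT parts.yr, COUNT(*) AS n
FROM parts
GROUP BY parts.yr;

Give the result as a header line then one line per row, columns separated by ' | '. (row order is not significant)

== RESULT ==
parts.yr | n
9 | 1
10 | 1
1 | 1

Derivation:
After GROUP BY (3 rows):
parts.yr | n
9 | 1
10 | 1
1 | 1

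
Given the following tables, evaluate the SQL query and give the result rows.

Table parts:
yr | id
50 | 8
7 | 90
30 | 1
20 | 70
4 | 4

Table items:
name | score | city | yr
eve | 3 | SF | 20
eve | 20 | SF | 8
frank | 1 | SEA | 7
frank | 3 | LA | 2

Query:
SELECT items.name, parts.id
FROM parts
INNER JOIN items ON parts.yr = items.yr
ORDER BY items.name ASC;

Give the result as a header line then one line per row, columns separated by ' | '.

After JOIN items (2 rows):
parts.yr | parts.id | items.name | items.score | items.city | items.yr
7 | 90 | frank | 1 | SEA | 7
20 | 70 | eve | 3 | SF | 20
After SELECT (2 rows):
items.name | parts.id
frank | 90
eve | 70
After ORDER BY (2 rows):
items.name | parts.id
eve | 70
frank | 90

== RESULT ==
items.name | parts.id
eve | 70
frank | 90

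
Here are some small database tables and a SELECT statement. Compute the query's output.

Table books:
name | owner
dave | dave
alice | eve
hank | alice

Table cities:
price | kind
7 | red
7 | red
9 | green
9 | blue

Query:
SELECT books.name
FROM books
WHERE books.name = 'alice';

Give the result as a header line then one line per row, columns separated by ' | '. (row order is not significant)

After WHERE (1 rows):
books.name | books.owner
alice | eve
After SELECT (1 rows):
books.name
alice

== RESULT ==
books.name
alice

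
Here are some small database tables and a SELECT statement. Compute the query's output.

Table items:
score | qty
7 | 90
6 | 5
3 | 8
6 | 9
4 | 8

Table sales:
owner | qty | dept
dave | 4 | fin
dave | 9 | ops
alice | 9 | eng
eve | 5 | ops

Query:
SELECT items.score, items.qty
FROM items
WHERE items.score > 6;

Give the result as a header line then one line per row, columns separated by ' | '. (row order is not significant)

After WHERE (1 rows):
items.score | items.qty
7 | 90
After SELECT (1 rows):
items.score | items.qty
7 | 90

== RESULT ==
items.score | items.qty
7 | 90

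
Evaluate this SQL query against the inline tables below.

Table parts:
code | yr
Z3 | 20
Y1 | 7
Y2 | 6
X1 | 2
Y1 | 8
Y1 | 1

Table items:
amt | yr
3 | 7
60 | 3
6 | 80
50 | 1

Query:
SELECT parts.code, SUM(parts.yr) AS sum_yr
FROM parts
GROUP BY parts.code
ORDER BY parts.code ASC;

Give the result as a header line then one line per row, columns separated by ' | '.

== RESULT ==
parts.code | sum_yr
X1 | 2
Y1 | 16
Y2 | 6
Z3 | 20

Derivation:
After GROUP BY (4 rows):
parts.code | sum_yr
Z3 | 20
Y1 | 16
Y2 | 6
X1 | 2
After ORDER BY (4 rows):
parts.code | sum_yr
X1 | 2
Y1 | 16
Y2 | 6
Z3 | 20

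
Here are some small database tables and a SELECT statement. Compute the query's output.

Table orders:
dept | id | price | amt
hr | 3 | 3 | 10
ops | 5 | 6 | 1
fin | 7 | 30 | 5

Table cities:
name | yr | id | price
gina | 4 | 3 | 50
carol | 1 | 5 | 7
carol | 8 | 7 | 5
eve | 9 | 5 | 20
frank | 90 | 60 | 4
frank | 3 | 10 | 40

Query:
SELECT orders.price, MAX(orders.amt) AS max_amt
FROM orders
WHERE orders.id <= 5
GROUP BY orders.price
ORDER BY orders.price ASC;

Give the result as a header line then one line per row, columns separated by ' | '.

After WHERE (2 rows):
orders.dept | orders.id | orders.price | orders.amt
hr | 3 | 3 | 10
ops | 5 | 6 | 1
After GROUP BY (2 rows):
orders.price | max_amt
3 | 10
6 | 1
After ORDER BY (2 rows):
orders.price | max_amt
3 | 10
6 | 1

== RESULT ==
orders.price | max_amt
3 | 10
6 | 1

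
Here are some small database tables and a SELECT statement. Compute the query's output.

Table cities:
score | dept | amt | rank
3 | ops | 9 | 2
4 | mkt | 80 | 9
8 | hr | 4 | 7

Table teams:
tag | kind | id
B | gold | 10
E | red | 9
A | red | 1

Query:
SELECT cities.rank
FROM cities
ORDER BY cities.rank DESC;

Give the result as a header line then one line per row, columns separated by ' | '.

After SELECT (3 rows):
cities.rank
2
9
7
After ORDER BY (3 rows):
cities.rank
9
7
2

== RESULT ==
cities.rank
9
7
2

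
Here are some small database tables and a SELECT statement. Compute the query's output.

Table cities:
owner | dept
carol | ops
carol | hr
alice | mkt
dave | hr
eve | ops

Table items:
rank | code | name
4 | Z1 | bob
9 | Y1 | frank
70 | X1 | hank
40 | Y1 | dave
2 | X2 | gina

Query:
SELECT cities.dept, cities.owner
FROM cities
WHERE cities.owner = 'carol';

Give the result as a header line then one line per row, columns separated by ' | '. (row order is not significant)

After WHERE (2 rows):
cities.owner | cities.dept
carol | ops
carol | hr
After SELECT (2 rows):
cities.dept | cities.owner
ops | carol
hr | carol

== RESULT ==
cities.dept | cities.owner
ops | carol
hr | carol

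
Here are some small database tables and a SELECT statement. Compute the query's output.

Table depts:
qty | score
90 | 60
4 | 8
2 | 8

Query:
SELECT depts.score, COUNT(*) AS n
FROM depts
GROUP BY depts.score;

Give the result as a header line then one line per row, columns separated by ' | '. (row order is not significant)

== RESULT ==
depts.score | n
60 | 1
8 | 2

Derivation:
After GROUP BY (2 rows):
depts.score | n
60 | 1
8 | 2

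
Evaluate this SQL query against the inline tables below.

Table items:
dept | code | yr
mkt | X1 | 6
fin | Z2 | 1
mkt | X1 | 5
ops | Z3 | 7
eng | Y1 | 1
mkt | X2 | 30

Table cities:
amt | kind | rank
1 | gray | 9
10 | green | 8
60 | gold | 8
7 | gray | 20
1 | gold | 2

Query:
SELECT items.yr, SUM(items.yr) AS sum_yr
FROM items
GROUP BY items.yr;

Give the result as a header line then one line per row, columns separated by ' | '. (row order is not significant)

After GROUP BY (5 rows):
items.yr | sum_yr
6 | 6
1 | 2
5 | 5
7 | 7
30 | 30

== RESULT ==
items.yr | sum_yr
6 | 6
1 | 2
5 | 5
7 | 7
30 | 30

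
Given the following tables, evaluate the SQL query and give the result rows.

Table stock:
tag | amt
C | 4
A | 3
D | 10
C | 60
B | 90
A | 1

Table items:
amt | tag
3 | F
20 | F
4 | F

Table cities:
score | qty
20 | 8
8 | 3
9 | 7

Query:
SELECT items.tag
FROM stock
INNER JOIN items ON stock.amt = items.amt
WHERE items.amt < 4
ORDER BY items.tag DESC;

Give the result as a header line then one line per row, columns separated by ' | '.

== RESULT ==
items.tag
F

Derivation:
After JOIN items (2 rows):
stock.tag | stock.amt | items.amt | items.tag
C | 4 | 4 | F
A | 3 | 3 | F
After WHERE (1 rows):
stock.tag | stock.amt | items.amt | items.tag
A | 3 | 3 | F
After SELECT (1 rows):
items.tag
F
After ORDER BY (1 rows):
items.tag
F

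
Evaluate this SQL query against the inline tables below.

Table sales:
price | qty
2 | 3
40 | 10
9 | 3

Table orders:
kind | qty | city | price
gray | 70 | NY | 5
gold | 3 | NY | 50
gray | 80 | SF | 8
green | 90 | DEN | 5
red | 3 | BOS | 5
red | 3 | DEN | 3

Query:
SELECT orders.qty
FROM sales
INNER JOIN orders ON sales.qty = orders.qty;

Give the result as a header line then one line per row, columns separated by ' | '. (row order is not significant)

After JOIN orders (6 rows):
sales.price | sales.qty | orders.kind | orders.qty | orders.city | orders.price
2 | 3 | gold | 3 | NY | 50
2 | 3 | red | 3 | BOS | 5
2 | 3 | red | 3 | DEN | 3
9 | 3 | gold | 3 | NY | 50
9 | 3 | red | 3 | BOS | 5
9 | 3 | red | 3 | DEN | 3
After SELECT (6 rows):
orders.qty
3
3
3
3
3
3

== RESULT ==
orders.qty
3
3
3
3
3
3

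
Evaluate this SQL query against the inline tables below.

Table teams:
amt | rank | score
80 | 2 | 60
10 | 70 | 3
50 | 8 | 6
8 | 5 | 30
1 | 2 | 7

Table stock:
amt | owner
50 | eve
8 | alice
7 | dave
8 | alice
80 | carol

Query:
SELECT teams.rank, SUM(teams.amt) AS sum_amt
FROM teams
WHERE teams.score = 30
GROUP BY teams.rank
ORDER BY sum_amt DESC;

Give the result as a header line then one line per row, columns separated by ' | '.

After WHERE (1 rows):
teams.amt | teams.rank | teams.score
8 | 5 | 30
After GROUP BY (1 rows):
teams.rank | sum_amt
5 | 8
After ORDER BY (1 rows):
teams.rank | sum_amt
5 | 8

== RESULT ==
teams.rank | sum_amt
5 | 8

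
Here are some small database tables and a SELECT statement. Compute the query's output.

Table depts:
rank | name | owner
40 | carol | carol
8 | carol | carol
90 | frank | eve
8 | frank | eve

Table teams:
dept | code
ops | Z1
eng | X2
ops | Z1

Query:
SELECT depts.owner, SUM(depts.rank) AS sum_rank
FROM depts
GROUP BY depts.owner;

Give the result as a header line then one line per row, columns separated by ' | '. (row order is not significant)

== RESULT ==
depts.owner | sum_rank
carol | 48
eve | 98

Derivation:
After GROUP BY (2 rows):
depts.owner | sum_rank
carol | 48
eve | 98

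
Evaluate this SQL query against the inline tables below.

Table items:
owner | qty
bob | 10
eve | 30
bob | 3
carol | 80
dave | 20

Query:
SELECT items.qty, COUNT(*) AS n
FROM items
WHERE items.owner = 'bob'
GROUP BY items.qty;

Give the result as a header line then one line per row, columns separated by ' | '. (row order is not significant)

After WHERE (2 rows):
items.owner | items.qty
bob | 10
bob | 3
After GROUP BY (2 rows):
items.qty | n
10 | 1
3 | 1

== RESULT ==
items.qty | n
10 | 1
3 | 1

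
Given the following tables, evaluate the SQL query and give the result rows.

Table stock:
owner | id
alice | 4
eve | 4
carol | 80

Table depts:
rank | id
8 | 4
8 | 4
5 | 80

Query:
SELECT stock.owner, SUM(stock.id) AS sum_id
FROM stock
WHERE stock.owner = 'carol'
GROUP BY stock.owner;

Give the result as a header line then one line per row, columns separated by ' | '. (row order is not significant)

== RESULT ==
stock.owner | sum_id
carol | 80

Derivation:
After WHERE (1 rows):
stock.owner | stock.id
carol | 80
After GROUP BY (1 rows):
stock.owner | sum_id
carol | 80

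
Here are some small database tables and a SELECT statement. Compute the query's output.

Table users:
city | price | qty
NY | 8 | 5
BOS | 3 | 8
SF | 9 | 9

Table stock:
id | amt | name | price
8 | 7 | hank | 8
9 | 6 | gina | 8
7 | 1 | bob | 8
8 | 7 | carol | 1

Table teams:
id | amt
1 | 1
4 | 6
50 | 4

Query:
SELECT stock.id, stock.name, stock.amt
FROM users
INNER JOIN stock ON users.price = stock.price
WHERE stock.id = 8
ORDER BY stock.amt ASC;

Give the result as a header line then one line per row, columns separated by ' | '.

After JOIN stock (3 rows):
users.city | users.price | users.qty | stock.id | stock.amt | stock.name | stock.price
NY | 8 | 5 | 8 | 7 | hank | 8
NY | 8 | 5 | 9 | 6 | gina | 8
NY | 8 | 5 | 7 | 1 | bob | 8
After WHERE (1 rows):
users.city | users.price | users.qty | stock.id | stock.amt | stock.name | stock.price
NY | 8 | 5 | 8 | 7 | hank | 8
After SELECT (1 rows):
stock.id | stock.name | stock.amt
8 | hank | 7
After ORDER BY (1 rows):
stock.id | stock.name | stock.amt
8 | hank | 7

== RESULT ==
stock.id | stock.name | stock.amt
8 | hank | 7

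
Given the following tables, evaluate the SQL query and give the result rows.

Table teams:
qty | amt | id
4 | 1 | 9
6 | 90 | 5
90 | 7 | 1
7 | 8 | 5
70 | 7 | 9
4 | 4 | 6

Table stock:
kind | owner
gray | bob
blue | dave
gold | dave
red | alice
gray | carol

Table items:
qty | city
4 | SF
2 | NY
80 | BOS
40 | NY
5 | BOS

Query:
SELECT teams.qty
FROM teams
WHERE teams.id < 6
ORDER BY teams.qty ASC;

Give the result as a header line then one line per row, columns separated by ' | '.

After WHERE (3 rows):
teams.qty | teams.amt | teams.id
6 | 90 | 5
90 | 7 | 1
7 | 8 | 5
After SELECT (3 rows):
teams.qty
6
90
7
After ORDER BY (3 rows):
teams.qty
6
7
90

== RESULT ==
teams.qty
6
7
90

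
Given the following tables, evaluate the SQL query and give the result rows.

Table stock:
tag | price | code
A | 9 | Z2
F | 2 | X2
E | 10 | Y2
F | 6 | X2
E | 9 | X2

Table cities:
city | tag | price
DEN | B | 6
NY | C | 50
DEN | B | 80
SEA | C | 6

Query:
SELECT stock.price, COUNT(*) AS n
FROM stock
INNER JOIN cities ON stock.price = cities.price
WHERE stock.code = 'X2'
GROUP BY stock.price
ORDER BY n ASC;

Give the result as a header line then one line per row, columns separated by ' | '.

== RESULT ==
stock.price | n
6 | 2

Derivation:
After JOIN cities (2 rows):
stock.tag | stock.price | stock.code | cities.city | cities.tag | cities.price
F | 6 | X2 | DEN | B | 6
F | 6 | X2 | SEA | C | 6
After WHERE (2 rows):
stock.tag | stock.price | stock.code | cities.city | cities.tag | cities.price
F | 6 | X2 | DEN | B | 6
F | 6 | X2 | SEA | C | 6
After GROUP BY (1 rows):
stock.price | n
6 | 2
After ORDER BY (1 rows):
stock.price | n
6 | 2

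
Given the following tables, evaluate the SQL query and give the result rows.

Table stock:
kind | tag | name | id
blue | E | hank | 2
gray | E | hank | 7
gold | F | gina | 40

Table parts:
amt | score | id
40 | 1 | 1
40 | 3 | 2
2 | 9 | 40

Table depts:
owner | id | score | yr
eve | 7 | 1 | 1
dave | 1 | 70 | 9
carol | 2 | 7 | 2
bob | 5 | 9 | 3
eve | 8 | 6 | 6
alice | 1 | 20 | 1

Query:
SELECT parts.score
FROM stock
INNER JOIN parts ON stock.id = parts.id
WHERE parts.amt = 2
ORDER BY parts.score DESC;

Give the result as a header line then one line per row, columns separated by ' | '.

== RESULT ==
parts.score
9

Derivation:
After JOIN parts (2 rows):
stock.kind | stock.tag | stock.name | stock.id | parts.amt | parts.score | parts.id
blue | E | hank | 2 | 40 | 3 | 2
gold | F | gina | 40 | 2 | 9 | 40
After WHERE (1 rows):
stock.kind | stock.tag | stock.name | stock.id | parts.amt | parts.score | parts.id
gold | F | gina | 40 | 2 | 9 | 40
After SELECT (1 rows):
parts.score
9
After ORDER BY (1 rows):
parts.score
9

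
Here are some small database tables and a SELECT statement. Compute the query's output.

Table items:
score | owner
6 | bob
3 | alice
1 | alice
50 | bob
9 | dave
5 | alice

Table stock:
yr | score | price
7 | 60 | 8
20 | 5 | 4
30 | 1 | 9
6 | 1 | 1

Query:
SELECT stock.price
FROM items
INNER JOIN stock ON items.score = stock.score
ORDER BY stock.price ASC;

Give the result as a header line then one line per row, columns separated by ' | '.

== RESULT ==
stock.price
1
4
9

Derivation:
After JOIN stock (3 rows):
items.score | items.owner | stock.yr | stock.score | stock.price
1 | alice | 30 | 1 | 9
1 | alice | 6 | 1 | 1
5 | alice | 20 | 5 | 4
After SELECT (3 rows):
stock.price
9
1
4
After ORDER BY (3 rows):
stock.price
1
4
9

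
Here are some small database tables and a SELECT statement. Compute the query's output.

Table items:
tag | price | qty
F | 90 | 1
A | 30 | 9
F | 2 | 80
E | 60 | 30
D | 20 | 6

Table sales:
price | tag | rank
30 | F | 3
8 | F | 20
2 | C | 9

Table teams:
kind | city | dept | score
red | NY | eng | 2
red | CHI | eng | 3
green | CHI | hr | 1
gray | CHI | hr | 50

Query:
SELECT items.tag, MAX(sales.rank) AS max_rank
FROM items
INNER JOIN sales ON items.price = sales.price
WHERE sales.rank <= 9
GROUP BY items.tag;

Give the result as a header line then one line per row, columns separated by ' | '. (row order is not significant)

== RESULT ==
items.tag | max_rank
A | 3
F | 9

Derivation:
After JOIN sales (2 rows):
items.tag | items.price | items.qty | sales.price | sales.tag | sales.rank
A | 30 | 9 | 30 | F | 3
F | 2 | 80 | 2 | C | 9
After WHERE (2 rows):
items.tag | items.price | items.qty | sales.price | sales.tag | sales.rank
A | 30 | 9 | 30 | F | 3
F | 2 | 80 | 2 | C | 9
After GROUP BY (2 rows):
items.tag | max_rank
A | 3
F | 9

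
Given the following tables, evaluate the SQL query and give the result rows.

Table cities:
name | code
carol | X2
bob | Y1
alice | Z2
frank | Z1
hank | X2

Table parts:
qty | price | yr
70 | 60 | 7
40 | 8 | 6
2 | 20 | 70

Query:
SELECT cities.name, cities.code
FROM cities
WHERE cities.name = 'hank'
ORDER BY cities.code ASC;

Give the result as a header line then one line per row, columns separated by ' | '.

After WHERE (1 rows):
cities.name | cities.code
hank | X2
After SELECT (1 rows):
cities.name | cities.code
hank | X2
After ORDER BY (1 rows):
cities.name | cities.code
hank | X2

== RESULT ==
cities.name | cities.code
hank | X2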